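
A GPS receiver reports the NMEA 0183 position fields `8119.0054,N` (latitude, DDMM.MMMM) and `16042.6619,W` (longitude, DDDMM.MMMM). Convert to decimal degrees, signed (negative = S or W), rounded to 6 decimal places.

81.316757, -160.711032

φ: degrees = first 2 digits = 81, minutes = 19.0054; 81 + 19.0054/60 = 81.3167567
N ⇒ keep positive
λ: split at 3 digits → 160° and 42.6619′; 160 + 42.6619/60 = 160.7110317
hemisphere W, so the sign is −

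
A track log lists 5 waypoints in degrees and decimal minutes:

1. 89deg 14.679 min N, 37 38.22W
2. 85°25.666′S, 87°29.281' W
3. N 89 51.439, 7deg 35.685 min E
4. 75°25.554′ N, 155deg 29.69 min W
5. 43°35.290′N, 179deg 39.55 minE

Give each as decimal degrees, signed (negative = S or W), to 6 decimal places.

Point 1:
  Lat: 89 + 14.679/60 = 89.2446500
  N → positive
  Longitude: 37 + 38.22/60 = 37.6370000
  W ⇒ negate
Point 2:
  Latitude: 25.666′ = 0.427767°; total 85.4277667
  S → negative
  λ: 87 + 29.281/60 = 87.4880167
  W ⇒ negate
Point 3:
  φ: 89 + 51.439/60 = 89.8573167
  N → positive
  Lon: 7 + 35.685/60 = 7.5947500
  E ⇒ keep positive
Point 4:
  Latitude: 25.554′ = 0.425900°; total 75.4259000
  N → positive
  Longitude: 29.69′ = 0.494833°; total 155.4948333
  W ⇒ negate
Point 5:
  Lat: 43 + 35.29/60 = 43.5881667
  N → positive
  λ: 39.55′ = 0.659167°; total 179.6591667
  E → positive

1. 89.244650, -37.637000
2. -85.427767, -87.488017
3. 89.857317, 7.594750
4. 75.425900, -155.494833
5. 43.588167, 179.659167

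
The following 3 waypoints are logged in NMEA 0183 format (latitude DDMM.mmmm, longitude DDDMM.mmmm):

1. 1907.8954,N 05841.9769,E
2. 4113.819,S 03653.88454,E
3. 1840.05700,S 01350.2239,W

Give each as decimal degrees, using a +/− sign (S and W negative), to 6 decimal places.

Point 1:
  Lat: degrees = first 2 digits = 19, minutes = 7.8954; 19 + 7.8954/60 = 19.1315900
  N → positive
  λ: degrees = first 3 digits = 58, minutes = 41.9769; 58 + 41.9769/60 = 58.6996150
  E ⇒ keep positive
Point 2:
  φ: split at 2 digits → 41° and 13.819′; 41 + 13.819/60 = 41.2303167
  S ⇒ negate
  Lon: degrees = first 3 digits = 36, minutes = 53.88454; 36 + 53.88454/60 = 36.8980757
  E → positive
Point 3:
  Lat: degrees = first 2 digits = 18, minutes = 40.057; 18 + 40.057/60 = 18.6676167
  S → negative
  λ: degrees = first 3 digits = 13, minutes = 50.2239; 13 + 50.2239/60 = 13.8370650
  W → negative

1. 19.131590, 58.699615
2. -41.230317, 36.898076
3. -18.667617, -13.837065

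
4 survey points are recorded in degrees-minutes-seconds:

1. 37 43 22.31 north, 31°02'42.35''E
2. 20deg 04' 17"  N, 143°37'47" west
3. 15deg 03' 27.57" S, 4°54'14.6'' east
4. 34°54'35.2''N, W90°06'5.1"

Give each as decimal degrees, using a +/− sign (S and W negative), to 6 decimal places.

1. 37.722864, 31.045097
2. 20.071389, -143.629722
3. -15.057658, 4.904056
4. 34.909778, -90.101417

Point 1:
  Lat: 37° + 43/60 + 22.31/3600 = 37 + 0.716667 + 0.006197 = 37.7228639
  N → positive
  Longitude: 31 + 2/60 + 42.35/3600 = 31.0450972
  E → positive
Point 2:
  φ: 20° + 4/60 + 17/3600 = 20 + 0.066667 + 0.004722 = 20.0713889
  N → positive
  λ: 37′ + 47″ = 37.78333′; 143 + 37.78333/60 = 143.6297222
  W ⇒ negate
Point 3:
  Lat: 3′ + 27.57″ = 3.45950′; 15 + 3.45950/60 = 15.0576583
  S → negative
  λ: 4 + 54/60 + 14.6/3600 = 4.9040556
  E → positive
Point 4:
  Latitude: 34 + 54/60 + 35.2/3600 = 34.9097778
  N ⇒ keep positive
  λ: 90 + 6/60 + 5.1/3600 = 90.1014167
  W → negative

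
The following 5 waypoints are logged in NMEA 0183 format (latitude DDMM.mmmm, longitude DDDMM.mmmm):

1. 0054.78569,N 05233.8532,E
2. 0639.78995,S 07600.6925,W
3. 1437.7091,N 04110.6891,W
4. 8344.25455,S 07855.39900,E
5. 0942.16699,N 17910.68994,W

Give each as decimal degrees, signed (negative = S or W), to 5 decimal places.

1. 0.91309, 52.56422
2. -6.66317, -76.01154
3. 14.62849, -41.17815
4. -83.73758, 78.92332
5. 9.70278, -179.17817

Point 1:
  Lat: degrees = first 2 digits = 0, minutes = 54.78569; 0 + 54.78569/60 = 0.913095
  N → positive
  λ: split at 3 digits → 052° and 33.8532′; 52 + 33.8532/60 = 52.564220
  E ⇒ keep positive
Point 2:
  Lat: split at 2 digits → 06° and 39.78995′; 6 + 39.78995/60 = 6.663166
  S → negative
  Lon: split at 3 digits → 076° and 0.6925′; 76 + 0.6925/60 = 76.011542
  W ⇒ negate
Point 3:
  φ: split at 2 digits → 14° and 37.7091′; 14 + 37.7091/60 = 14.628485
  N ⇒ keep positive
  λ: split at 3 digits → 041° and 10.6891′; 41 + 10.6891/60 = 41.178152
  W → negative
Point 4:
  Lat: split at 2 digits → 83° and 44.25455′; 83 + 44.25455/60 = 83.737576
  S → negative
  Lon: split at 3 digits → 078° and 55.399′; 78 + 55.399/60 = 78.923317
  E → positive
Point 5:
  Lat: split at 2 digits → 09° and 42.16699′; 9 + 42.16699/60 = 9.702783
  N → positive
  Lon: degrees = first 3 digits = 179, minutes = 10.68994; 179 + 10.68994/60 = 179.178166
  W ⇒ negate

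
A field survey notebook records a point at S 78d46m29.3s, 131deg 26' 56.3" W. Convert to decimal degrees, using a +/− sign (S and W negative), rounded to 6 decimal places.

φ: 46′ + 29.3″ = 46.48833′; 78 + 46.48833/60 = 78.7748056
S → negative
Lon: 26′ + 56.3″ = 26.93833′; 131 + 26.93833/60 = 131.4489722
W → negative

-78.774806, -131.448972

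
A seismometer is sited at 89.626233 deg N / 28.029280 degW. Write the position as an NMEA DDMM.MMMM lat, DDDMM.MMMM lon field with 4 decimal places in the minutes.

φ: 89° + 0.626233 × 60 = 89° 37.573980′
Lon: minutes = (28.029280 − 28) × 60 = 1.756800

8937.5740,N / 02801.7568,W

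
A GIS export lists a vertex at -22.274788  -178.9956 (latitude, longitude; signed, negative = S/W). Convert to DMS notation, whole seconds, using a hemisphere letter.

Latitude is negative → S; |value| = 22.274788
Latitude: 0.274788 × 60 = 16.48728′ → 16′, remainder × 60 = 29.24″
Longitude is negative → W; |value| = 178.995600
Longitude: 0.995600° → 59.73600′; 0.73600 × 60 = 44.16″

22°16′29″ S, 178°59′44″ W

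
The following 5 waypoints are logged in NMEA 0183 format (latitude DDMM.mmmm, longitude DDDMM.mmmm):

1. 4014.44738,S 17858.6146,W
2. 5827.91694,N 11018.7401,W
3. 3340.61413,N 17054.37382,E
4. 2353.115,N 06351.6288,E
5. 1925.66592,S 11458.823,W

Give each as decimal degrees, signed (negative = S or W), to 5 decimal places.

Point 1:
  φ: split at 2 digits → 40° and 14.44738′; 40 + 14.44738/60 = 40.240790
  hemisphere S, so the sign is −
  Longitude: degrees = first 3 digits = 178, minutes = 58.6146; 178 + 58.6146/60 = 178.976910
  W ⇒ negate
Point 2:
  Latitude: split at 2 digits → 58° and 27.91694′; 58 + 27.91694/60 = 58.465282
  N ⇒ keep positive
  λ: split at 3 digits → 110° and 18.7401′; 110 + 18.7401/60 = 110.312335
  hemisphere W, so the sign is −
Point 3:
  Lat: split at 2 digits → 33° and 40.61413′; 33 + 40.61413/60 = 33.676902
  N ⇒ keep positive
  Lon: split at 3 digits → 170° and 54.37382′; 170 + 54.37382/60 = 170.906230
  E ⇒ keep positive
Point 4:
  Lat: degrees = first 2 digits = 23, minutes = 53.115; 23 + 53.115/60 = 23.885250
  N → positive
  Lon: degrees = first 3 digits = 63, minutes = 51.6288; 63 + 51.6288/60 = 63.860480
  E → positive
Point 5:
  Latitude: degrees = first 2 digits = 19, minutes = 25.66592; 19 + 25.66592/60 = 19.427765
  S ⇒ negate
  Longitude: split at 3 digits → 114° and 58.823′; 114 + 58.823/60 = 114.980383
  hemisphere W, so the sign is −

1. -40.24079, -178.97691
2. 58.46528, -110.31234
3. 33.67690, 170.90623
4. 23.88525, 63.86048
5. -19.42777, -114.98038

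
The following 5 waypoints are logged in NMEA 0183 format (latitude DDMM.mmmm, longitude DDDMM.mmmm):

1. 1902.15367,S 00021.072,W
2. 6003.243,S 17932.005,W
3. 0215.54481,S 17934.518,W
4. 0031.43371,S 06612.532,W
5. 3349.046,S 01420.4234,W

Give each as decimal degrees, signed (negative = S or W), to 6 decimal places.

1. -19.035895, -0.351200
2. -60.054050, -179.533417
3. -2.259080, -179.575300
4. -0.523895, -66.208867
5. -33.817433, -14.340390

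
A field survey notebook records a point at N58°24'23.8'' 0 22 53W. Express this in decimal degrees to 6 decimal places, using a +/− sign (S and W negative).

Latitude: 58 + 24/60 + 23.8/3600 = 58.4066111
N ⇒ keep positive
Lon: 0° + 22/60 + 53/3600 = 0 + 0.366667 + 0.014722 = 0.3813889
W ⇒ negate

58.406611, -0.381389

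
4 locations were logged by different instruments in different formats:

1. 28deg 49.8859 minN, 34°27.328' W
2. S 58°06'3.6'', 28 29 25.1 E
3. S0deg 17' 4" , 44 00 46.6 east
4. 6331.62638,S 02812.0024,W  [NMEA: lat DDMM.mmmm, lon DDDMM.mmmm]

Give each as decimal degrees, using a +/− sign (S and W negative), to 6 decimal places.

1. 28.831432, -34.455467
2. -58.101000, 28.490306
3. -0.284444, 44.012944
4. -63.527106, -28.200040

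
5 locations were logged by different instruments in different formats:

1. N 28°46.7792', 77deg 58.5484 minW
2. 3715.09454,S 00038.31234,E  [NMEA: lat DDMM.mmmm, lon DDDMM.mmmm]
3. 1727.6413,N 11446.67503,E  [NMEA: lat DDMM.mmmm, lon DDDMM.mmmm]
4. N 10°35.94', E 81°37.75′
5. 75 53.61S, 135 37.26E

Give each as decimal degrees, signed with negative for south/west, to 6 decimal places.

1. 28.779653, -77.975807
2. -37.251576, 0.638539
3. 17.460688, 114.777917
4. 10.599000, 81.629167
5. -75.893500, 135.621000

Point 1:
  φ: 46.7792′ = 0.779653°; total 28.7796533
  N → positive
  Longitude: 77 + 58.5484/60 = 77.9758067
  W ⇒ negate
Point 2:
  Latitude: degrees = first 2 digits = 37, minutes = 15.09454; 37 + 15.09454/60 = 37.2515757
  hemisphere S, so the sign is −
  Lon: split at 3 digits → 000° and 38.31234′; 0 + 38.31234/60 = 0.6385390
  E → positive
Point 3:
  Latitude: split at 2 digits → 17° and 27.6413′; 17 + 27.6413/60 = 17.4606883
  N ⇒ keep positive
  λ: degrees = first 3 digits = 114, minutes = 46.67503; 114 + 46.67503/60 = 114.7779172
  E → positive
Point 4:
  Latitude: 10 + 35.94/60 = 10.5990000
  N ⇒ keep positive
  λ: 81 + 37.75/60 = 81.6291667
  E → positive
Point 5:
  φ: 75 + 53.61/60 = 75.8935000
  S ⇒ negate
  λ: 37.26′ = 0.621000°; total 135.6210000
  E ⇒ keep positive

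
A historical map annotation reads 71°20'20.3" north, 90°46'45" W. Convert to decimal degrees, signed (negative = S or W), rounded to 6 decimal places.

71.338972, -90.779167

Lat: 71° + 20/60 + 20.3/3600 = 71 + 0.333333 + 0.005639 = 71.3389722
N ⇒ keep positive
Lon: 46′ + 45″ = 46.75000′; 90 + 46.75000/60 = 90.7791667
hemisphere W, so the sign is −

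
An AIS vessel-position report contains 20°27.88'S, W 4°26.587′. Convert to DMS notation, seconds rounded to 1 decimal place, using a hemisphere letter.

20°27′52.8″ S, 4°26′35.2″ W

Lat: 27.88000′ → 27′ and 0.88000 × 60 = 52.800″
λ: 26.58700′ → 26′ and 0.58700 × 60 = 35.220″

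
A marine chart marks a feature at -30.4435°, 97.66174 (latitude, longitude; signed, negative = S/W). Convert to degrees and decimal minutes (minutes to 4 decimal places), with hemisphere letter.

Latitude is negative → S; |value| = 30.443500
Latitude: fractional part 0.443500 → 26.610000 minutes
Lon: fractional part 0.661740 → 39.704400 minutes

30° 26.6100′ S, 97° 39.7044′ E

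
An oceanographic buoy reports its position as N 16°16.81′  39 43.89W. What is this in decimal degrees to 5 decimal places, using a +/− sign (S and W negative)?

Lat: 16 + 16.81/60 = 16.280167
N ⇒ keep positive
λ: 43.89′ = 0.731500°; total 39.731500
hemisphere W, so the sign is −

16.28017, -39.73150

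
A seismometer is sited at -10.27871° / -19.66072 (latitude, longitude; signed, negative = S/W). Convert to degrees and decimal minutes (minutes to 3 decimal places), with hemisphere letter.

Latitude is negative → S; |value| = 10.278710
Latitude: 10° + 0.278710 × 60 = 10° 16.72260′
Longitude is negative → W; |value| = 19.660720
Lon: fractional part 0.660720 → 39.64320 minutes

10° 16.723′ S, 19° 39.643′ W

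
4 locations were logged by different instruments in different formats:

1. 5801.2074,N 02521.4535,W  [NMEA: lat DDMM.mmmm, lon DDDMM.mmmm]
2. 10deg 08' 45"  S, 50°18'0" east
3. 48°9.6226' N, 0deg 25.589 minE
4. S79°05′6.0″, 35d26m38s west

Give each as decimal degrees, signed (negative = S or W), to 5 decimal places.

Point 1:
  φ: degrees = first 2 digits = 58, minutes = 1.2074; 58 + 1.2074/60 = 58.020123
  N → positive
  Longitude: degrees = first 3 digits = 25, minutes = 21.4535; 25 + 21.4535/60 = 25.357558
  hemisphere W, so the sign is −
Point 2:
  Latitude: 10 + 8/60 + 45/3600 = 10.145833
  S ⇒ negate
  Longitude: 50 + 18/60 + 0/3600 = 50.300000
  E ⇒ keep positive
Point 3:
  Lat: 48 + 9.6226/60 = 48.160377
  N → positive
  Lon: 25.589′ = 0.426483°; total 0.426483
  E → positive
Point 4:
  φ: 79 + 5/60 + 6/3600 = 79.085000
  hemisphere S, so the sign is −
  λ: 26′ + 38″ = 26.63333′; 35 + 26.63333/60 = 35.443889
  hemisphere W, so the sign is −

1. 58.02012, -25.35756
2. -10.14583, 50.30000
3. 48.16038, 0.42648
4. -79.08500, -35.44389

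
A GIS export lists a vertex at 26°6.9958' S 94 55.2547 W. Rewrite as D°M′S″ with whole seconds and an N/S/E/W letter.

26°07′0″ S, 94°55′15″ W

Latitude: fractional minutes 0.99580 × 60 = 59.75″
rounding carry → 26°07′0″
Longitude: 55.25470′ → 55′ and 0.25470 × 60 = 15.28″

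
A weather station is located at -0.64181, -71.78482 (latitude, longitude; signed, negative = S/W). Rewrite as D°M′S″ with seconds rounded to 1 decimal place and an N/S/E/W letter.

Latitude is negative → S; |value| = 0.641810
Lat: 0.641810 × 60 = 38.50860′ → 38′, remainder × 60 = 30.516″
Longitude is negative → W; |value| = 71.784820
λ: whole degrees 71; 47.08920′ → 47′ and 5.352″

0°38′30.5″ S, 71°47′5.4″ W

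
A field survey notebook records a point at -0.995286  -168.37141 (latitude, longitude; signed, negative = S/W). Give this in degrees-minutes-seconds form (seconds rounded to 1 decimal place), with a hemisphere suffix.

0°59′43.0″ S, 168°22′17.1″ W

Latitude is negative → S; |value| = 0.995286
Latitude: whole degrees 0; 59.71716′ → 59′ and 43.030″
Longitude is negative → W; |value| = 168.371410
Longitude: 0.371410° → 22.28460′; 0.28460 × 60 = 17.076″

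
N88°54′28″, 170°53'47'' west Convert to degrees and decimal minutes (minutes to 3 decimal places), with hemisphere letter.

88° 54.467′ N, 170° 53.783′ W

φ: seconds/60 = 0.46667; minutes = 54 + 0.46667 = 54.46667
Lon: seconds/60 = 0.78333; minutes = 53 + 0.78333 = 53.78333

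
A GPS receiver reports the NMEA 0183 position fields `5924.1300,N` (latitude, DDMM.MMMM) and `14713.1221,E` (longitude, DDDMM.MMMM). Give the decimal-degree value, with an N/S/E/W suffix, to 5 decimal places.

59.40217° N, 147.21870° E

Latitude: split at 2 digits → 59° and 24.13′; 59 + 24.13/60 = 59.402167
λ: degrees = first 3 digits = 147, minutes = 13.1221; 147 + 13.1221/60 = 147.218702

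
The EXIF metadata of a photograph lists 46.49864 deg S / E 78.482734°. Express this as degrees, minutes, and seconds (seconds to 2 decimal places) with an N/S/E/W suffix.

φ: whole degrees 46; 29.91840′ → 29′ and 55.1040″
λ: 0.482734 × 60 = 28.96404′ → 28′, remainder × 60 = 57.8424″

46°29′55.10″ S, 78°28′57.84″ E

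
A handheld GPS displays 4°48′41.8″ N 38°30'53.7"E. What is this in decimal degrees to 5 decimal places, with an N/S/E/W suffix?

4.81161° N, 38.51492° E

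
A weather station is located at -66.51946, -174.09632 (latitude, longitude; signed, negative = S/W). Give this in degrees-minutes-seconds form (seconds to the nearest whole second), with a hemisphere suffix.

66°31′10″ S, 174°05′47″ W

Latitude is negative → S; |value| = 66.519460
Lat: 0.519460 × 60 = 31.16760′ → 31′, remainder × 60 = 10.06″
Longitude is negative → W; |value| = 174.096320
Longitude: 0.096320° → 5.77920′; 0.77920 × 60 = 46.75″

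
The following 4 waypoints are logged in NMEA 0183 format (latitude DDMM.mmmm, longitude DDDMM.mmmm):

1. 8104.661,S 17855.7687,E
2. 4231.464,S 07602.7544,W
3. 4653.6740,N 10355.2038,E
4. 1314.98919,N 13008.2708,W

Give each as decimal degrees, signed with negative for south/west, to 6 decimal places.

Point 1:
  Lat: degrees = first 2 digits = 81, minutes = 4.661; 81 + 4.661/60 = 81.0776833
  S ⇒ negate
  Longitude: split at 3 digits → 178° and 55.7687′; 178 + 55.7687/60 = 178.9294783
  E → positive
Point 2:
  Latitude: split at 2 digits → 42° and 31.464′; 42 + 31.464/60 = 42.5244000
  S → negative
  Lon: split at 3 digits → 076° and 2.7544′; 76 + 2.7544/60 = 76.0459067
  W → negative
Point 3:
  Latitude: degrees = first 2 digits = 46, minutes = 53.674; 46 + 53.674/60 = 46.8945667
  N → positive
  Lon: degrees = first 3 digits = 103, minutes = 55.2038; 103 + 55.2038/60 = 103.9200633
  E ⇒ keep positive
Point 4:
  Lat: degrees = first 2 digits = 13, minutes = 14.98919; 13 + 14.98919/60 = 13.2498198
  N ⇒ keep positive
  Longitude: degrees = first 3 digits = 130, minutes = 8.2708; 130 + 8.2708/60 = 130.1378467
  W → negative

1. -81.077683, 178.929478
2. -42.524400, -76.045907
3. 46.894567, 103.920063
4. 13.249820, -130.137847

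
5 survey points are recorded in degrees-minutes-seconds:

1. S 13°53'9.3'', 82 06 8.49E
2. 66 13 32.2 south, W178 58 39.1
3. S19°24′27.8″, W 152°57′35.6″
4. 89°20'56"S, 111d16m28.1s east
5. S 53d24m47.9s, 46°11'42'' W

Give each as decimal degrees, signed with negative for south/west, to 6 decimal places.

1. -13.885917, 82.102358
2. -66.225611, -178.977528
3. -19.407722, -152.959889
4. -89.348889, 111.274472
5. -53.413306, -46.195000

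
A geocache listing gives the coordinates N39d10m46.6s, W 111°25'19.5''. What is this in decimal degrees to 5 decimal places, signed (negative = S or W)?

Lat: 10′ + 46.6″ = 10.77667′; 39 + 10.77667/60 = 39.179611
N → positive
Longitude: 111 + 25/60 + 19.5/3600 = 111.422083
hemisphere W, so the sign is −

39.17961, -111.42208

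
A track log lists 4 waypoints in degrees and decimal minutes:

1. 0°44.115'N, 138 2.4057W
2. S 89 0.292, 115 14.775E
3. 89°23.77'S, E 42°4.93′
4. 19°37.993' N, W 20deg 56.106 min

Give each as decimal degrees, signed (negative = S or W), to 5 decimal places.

Point 1:
  Latitude: 0 + 44.115/60 = 0.735250
  N ⇒ keep positive
  λ: 2.4057′ = 0.040095°; total 138.040095
  W → negative
Point 2:
  Lat: 0.292′ = 0.004867°; total 89.004867
  hemisphere S, so the sign is −
  λ: 14.775′ = 0.246250°; total 115.246250
  E ⇒ keep positive
Point 3:
  φ: 89 + 23.77/60 = 89.396167
  S ⇒ negate
  λ: 42 + 4.93/60 = 42.082167
  E ⇒ keep positive
Point 4:
  Latitude: 19 + 37.993/60 = 19.633217
  N → positive
  Longitude: 20 + 56.106/60 = 20.935100
  W ⇒ negate

1. 0.73525, -138.04010
2. -89.00487, 115.24625
3. -89.39617, 42.08217
4. 19.63322, -20.93510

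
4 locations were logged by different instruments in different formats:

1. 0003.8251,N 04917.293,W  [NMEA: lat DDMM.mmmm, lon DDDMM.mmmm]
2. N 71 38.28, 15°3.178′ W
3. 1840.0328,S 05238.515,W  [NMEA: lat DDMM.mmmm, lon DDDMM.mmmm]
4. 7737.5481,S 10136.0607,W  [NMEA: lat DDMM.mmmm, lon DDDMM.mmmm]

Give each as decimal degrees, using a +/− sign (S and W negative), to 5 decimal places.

1. 0.06375, -49.28822
2. 71.63800, -15.05297
3. -18.66721, -52.64192
4. -77.62580, -101.60101

Point 1:
  φ: split at 2 digits → 00° and 3.8251′; 0 + 3.8251/60 = 0.063752
  N → positive
  Lon: degrees = first 3 digits = 49, minutes = 17.293; 49 + 17.293/60 = 49.288217
  W ⇒ negate
Point 2:
  Lat: 38.28′ = 0.638000°; total 71.638000
  N → positive
  λ: 3.178′ = 0.052967°; total 15.052967
  W → negative
Point 3:
  Latitude: degrees = first 2 digits = 18, minutes = 40.0328; 18 + 40.0328/60 = 18.667213
  S ⇒ negate
  λ: degrees = first 3 digits = 52, minutes = 38.515; 52 + 38.515/60 = 52.641917
  W → negative
Point 4:
  φ: degrees = first 2 digits = 77, minutes = 37.5481; 77 + 37.5481/60 = 77.625802
  hemisphere S, so the sign is −
  Lon: split at 3 digits → 101° and 36.0607′; 101 + 36.0607/60 = 101.601012
  W → negative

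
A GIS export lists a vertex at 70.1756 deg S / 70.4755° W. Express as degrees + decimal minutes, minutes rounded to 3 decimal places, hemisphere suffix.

φ: 70° + 0.175600 × 60 = 70° 10.53600′
Longitude: 70° + 0.475500 × 60 = 70° 28.53000′

70° 10.536′ S, 70° 28.530′ W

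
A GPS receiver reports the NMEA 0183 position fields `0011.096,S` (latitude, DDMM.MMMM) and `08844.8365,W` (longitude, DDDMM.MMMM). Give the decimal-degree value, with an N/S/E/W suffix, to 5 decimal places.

φ: split at 2 digits → 00° and 11.096′; 0 + 11.096/60 = 0.184933
Longitude: split at 3 digits → 088° and 44.8365′; 88 + 44.8365/60 = 88.747275

0.18493° S, 88.74728° W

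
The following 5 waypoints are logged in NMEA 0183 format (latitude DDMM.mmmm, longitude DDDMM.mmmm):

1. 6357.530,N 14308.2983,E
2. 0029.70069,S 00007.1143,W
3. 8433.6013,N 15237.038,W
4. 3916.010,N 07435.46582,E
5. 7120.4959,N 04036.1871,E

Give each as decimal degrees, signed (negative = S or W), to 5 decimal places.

Point 1:
  φ: degrees = first 2 digits = 63, minutes = 57.53; 63 + 57.53/60 = 63.958833
  N ⇒ keep positive
  λ: degrees = first 3 digits = 143, minutes = 8.2983; 143 + 8.2983/60 = 143.138305
  E → positive
Point 2:
  φ: split at 2 digits → 00° and 29.70069′; 0 + 29.70069/60 = 0.495012
  S → negative
  Longitude: degrees = first 3 digits = 0, minutes = 7.1143; 0 + 7.1143/60 = 0.118572
  hemisphere W, so the sign is −
Point 3:
  Latitude: split at 2 digits → 84° and 33.6013′; 84 + 33.6013/60 = 84.560022
  N → positive
  Longitude: degrees = first 3 digits = 152, minutes = 37.038; 152 + 37.038/60 = 152.617300
  W ⇒ negate
Point 4:
  Lat: degrees = first 2 digits = 39, minutes = 16.01; 39 + 16.01/60 = 39.266833
  N → positive
  Longitude: degrees = first 3 digits = 74, minutes = 35.46582; 74 + 35.46582/60 = 74.591097
  E ⇒ keep positive
Point 5:
  Latitude: split at 2 digits → 71° and 20.4959′; 71 + 20.4959/60 = 71.341598
  N → positive
  λ: split at 3 digits → 040° and 36.1871′; 40 + 36.1871/60 = 40.603118
  E → positive

1. 63.95883, 143.13831
2. -0.49501, -0.11857
3. 84.56002, -152.61730
4. 39.26683, 74.59110
5. 71.34160, 40.60312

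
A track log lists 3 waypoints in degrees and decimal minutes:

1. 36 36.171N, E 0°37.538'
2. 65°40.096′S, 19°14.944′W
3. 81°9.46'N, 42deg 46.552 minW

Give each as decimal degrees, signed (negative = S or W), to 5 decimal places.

1. 36.60285, 0.62563
2. -65.66827, -19.24907
3. 81.15767, -42.77587

Point 1:
  φ: 36 + 36.171/60 = 36.602850
  N → positive
  Lon: 0 + 37.538/60 = 0.625633
  E → positive
Point 2:
  Latitude: 40.096′ = 0.668267°; total 65.668267
  S → negative
  λ: 19 + 14.944/60 = 19.249067
  W ⇒ negate
Point 3:
  Latitude: 9.46′ = 0.157667°; total 81.157667
  N ⇒ keep positive
  Lon: 46.552′ = 0.775867°; total 42.775867
  W → negative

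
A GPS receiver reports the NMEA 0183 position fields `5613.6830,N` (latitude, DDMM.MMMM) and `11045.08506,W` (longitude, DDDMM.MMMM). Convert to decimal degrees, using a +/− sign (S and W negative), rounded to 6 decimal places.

56.228050, -110.751418

Lat: degrees = first 2 digits = 56, minutes = 13.683; 56 + 13.683/60 = 56.2280500
N ⇒ keep positive
λ: split at 3 digits → 110° and 45.08506′; 110 + 45.08506/60 = 110.7514177
hemisphere W, so the sign is −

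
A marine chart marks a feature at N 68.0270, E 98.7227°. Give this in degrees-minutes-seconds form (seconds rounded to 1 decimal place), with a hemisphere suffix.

68°01′37.2″ N, 98°43′21.7″ E

φ: 0.027000° → 1.62000′; 0.62000 × 60 = 37.200″
λ: 0.722700° → 43.36200′; 0.36200 × 60 = 21.720″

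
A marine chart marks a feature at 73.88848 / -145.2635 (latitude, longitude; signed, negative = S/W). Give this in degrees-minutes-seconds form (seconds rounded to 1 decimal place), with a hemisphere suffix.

73°53′18.5″ N, 145°15′48.6″ W

Latitude: 0.888480 × 60 = 53.30880′ → 53′, remainder × 60 = 18.528″
Longitude is negative → W; |value| = 145.263500
λ: 0.263500° → 15.81000′; 0.81000 × 60 = 48.600″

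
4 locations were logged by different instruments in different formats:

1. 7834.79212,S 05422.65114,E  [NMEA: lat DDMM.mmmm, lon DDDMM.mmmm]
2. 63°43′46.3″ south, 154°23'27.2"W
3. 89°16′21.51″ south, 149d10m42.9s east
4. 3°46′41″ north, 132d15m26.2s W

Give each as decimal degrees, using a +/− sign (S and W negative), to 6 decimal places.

1. -78.579869, 54.377519
2. -63.729528, -154.390889
3. -89.272642, 149.178583
4. 3.778056, -132.257278

Point 1:
  Latitude: degrees = first 2 digits = 78, minutes = 34.79212; 78 + 34.79212/60 = 78.5798687
  S → negative
  Lon: split at 3 digits → 054° and 22.65114′; 54 + 22.65114/60 = 54.3775190
  E ⇒ keep positive
Point 2:
  Latitude: 63° + 43/60 + 46.3/3600 = 63 + 0.716667 + 0.012861 = 63.7295278
  S ⇒ negate
  Longitude: 23′ + 27.2″ = 23.45333′; 154 + 23.45333/60 = 154.3908889
  hemisphere W, so the sign is −
Point 3:
  Latitude: 89° + 16/60 + 21.51/3600 = 89 + 0.266667 + 0.005975 = 89.2726417
  S → negative
  λ: 149 + 10/60 + 42.9/3600 = 149.1785833
  E ⇒ keep positive
Point 4:
  Lat: 3° + 46/60 + 41/3600 = 3 + 0.766667 + 0.011389 = 3.7780556
  N ⇒ keep positive
  λ: 132° + 15/60 + 26.2/3600 = 132 + 0.250000 + 0.007278 = 132.2572778
  W ⇒ negate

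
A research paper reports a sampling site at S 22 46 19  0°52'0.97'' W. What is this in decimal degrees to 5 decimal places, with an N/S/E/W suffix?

Lat: 46′ + 19″ = 46.31667′; 22 + 46.31667/60 = 22.771944
λ: 0° + 52/60 + 0.97/3600 = 0 + 0.866667 + 0.000269 = 0.866936

22.77194° S, 0.86694° W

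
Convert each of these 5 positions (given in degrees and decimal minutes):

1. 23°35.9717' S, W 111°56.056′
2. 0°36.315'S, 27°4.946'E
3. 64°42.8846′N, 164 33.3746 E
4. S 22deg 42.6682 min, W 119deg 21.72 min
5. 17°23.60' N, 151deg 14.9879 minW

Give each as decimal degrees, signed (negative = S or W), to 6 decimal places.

Point 1:
  Lat: 23 + 35.9717/60 = 23.5995283
  S ⇒ negate
  λ: 111 + 56.056/60 = 111.9342667
  hemisphere W, so the sign is −
Point 2:
  φ: 36.315′ = 0.605250°; total 0.6052500
  hemisphere S, so the sign is −
  λ: 4.946′ = 0.082433°; total 27.0824333
  E → positive
Point 3:
  φ: 42.8846′ = 0.714743°; total 64.7147433
  N ⇒ keep positive
  Lon: 164 + 33.3746/60 = 164.5562433
  E ⇒ keep positive
Point 4:
  φ: 42.6682′ = 0.711137°; total 22.7111367
  hemisphere S, so the sign is −
  Longitude: 21.72′ = 0.362000°; total 119.3620000
  hemisphere W, so the sign is −
Point 5:
  Latitude: 23.6′ = 0.393333°; total 17.3933333
  N ⇒ keep positive
  λ: 151 + 14.9879/60 = 151.2497983
  W ⇒ negate

1. -23.599528, -111.934267
2. -0.605250, 27.082433
3. 64.714743, 164.556243
4. -22.711137, -119.362000
5. 17.393333, -151.249798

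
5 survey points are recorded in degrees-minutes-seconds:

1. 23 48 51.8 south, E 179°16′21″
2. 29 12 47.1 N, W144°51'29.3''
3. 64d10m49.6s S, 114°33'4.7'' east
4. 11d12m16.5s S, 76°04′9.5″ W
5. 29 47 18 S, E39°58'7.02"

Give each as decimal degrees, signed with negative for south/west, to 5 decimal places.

1. -23.81439, 179.27250
2. 29.21308, -144.85814
3. -64.18044, 114.55131
4. -11.20458, -76.06931
5. -29.78833, 39.96862

Point 1:
  Latitude: 23 + 48/60 + 51.8/3600 = 23.814389
  S → negative
  Longitude: 179 + 16/60 + 21/3600 = 179.272500
  E → positive
Point 2:
  φ: 29° + 12/60 + 47.1/3600 = 29 + 0.200000 + 0.013083 = 29.213083
  N → positive
  λ: 144° + 51/60 + 29.3/3600 = 144 + 0.850000 + 0.008139 = 144.858139
  hemisphere W, so the sign is −
Point 3:
  Lat: 64° + 10/60 + 49.6/3600 = 64 + 0.166667 + 0.013778 = 64.180444
  S → negative
  Lon: 114 + 33/60 + 4.7/3600 = 114.551306
  E → positive
Point 4:
  Lat: 12′ + 16.5″ = 12.27500′; 11 + 12.27500/60 = 11.204583
  S → negative
  λ: 76 + 4/60 + 9.5/3600 = 76.069306
  hemisphere W, so the sign is −
Point 5:
  Lat: 29° + 47/60 + 18/3600 = 29 + 0.783333 + 0.005000 = 29.788333
  S ⇒ negate
  Longitude: 39° + 58/60 + 7.02/3600 = 39 + 0.966667 + 0.001950 = 39.968617
  E → positive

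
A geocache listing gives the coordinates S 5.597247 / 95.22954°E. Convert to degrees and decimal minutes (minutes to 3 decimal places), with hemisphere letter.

Latitude: fractional part 0.597247 → 35.83482 minutes
λ: fractional part 0.229540 → 13.77240 minutes

5° 35.835′ S, 95° 13.772′ E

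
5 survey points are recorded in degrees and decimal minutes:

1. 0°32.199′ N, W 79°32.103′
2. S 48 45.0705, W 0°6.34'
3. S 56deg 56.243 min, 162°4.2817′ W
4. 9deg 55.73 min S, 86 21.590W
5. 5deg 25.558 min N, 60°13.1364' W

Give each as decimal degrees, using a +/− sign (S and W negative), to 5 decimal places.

Point 1:
  Lat: 0 + 32.199/60 = 0.536650
  N ⇒ keep positive
  Lon: 79 + 32.103/60 = 79.535050
  hemisphere W, so the sign is −
Point 2:
  Lat: 45.0705′ = 0.751175°; total 48.751175
  S ⇒ negate
  Lon: 0 + 6.34/60 = 0.105667
  hemisphere W, so the sign is −
Point 3:
  Latitude: 56 + 56.243/60 = 56.937383
  S → negative
  Lon: 162 + 4.2817/60 = 162.071362
  W ⇒ negate
Point 4:
  Lat: 9 + 55.73/60 = 9.928833
  S ⇒ negate
  Longitude: 21.59′ = 0.359833°; total 86.359833
  W ⇒ negate
Point 5:
  Lat: 25.558′ = 0.425967°; total 5.425967
  N → positive
  Longitude: 13.1364′ = 0.218940°; total 60.218940
  W ⇒ negate

1. 0.53665, -79.53505
2. -48.75118, -0.10567
3. -56.93738, -162.07136
4. -9.92883, -86.35983
5. 5.42597, -60.21894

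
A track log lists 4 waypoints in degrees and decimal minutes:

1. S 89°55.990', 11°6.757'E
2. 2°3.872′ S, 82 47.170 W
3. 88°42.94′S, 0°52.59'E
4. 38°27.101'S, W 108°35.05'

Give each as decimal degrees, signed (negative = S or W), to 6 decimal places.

1. -89.933167, 11.112617
2. -2.064533, -82.786167
3. -88.715667, 0.876500
4. -38.451683, -108.584167

Point 1:
  Latitude: 89 + 55.99/60 = 89.9331667
  S → negative
  Longitude: 11 + 6.757/60 = 11.1126167
  E → positive
Point 2:
  Lat: 3.872′ = 0.064533°; total 2.0645333
  S ⇒ negate
  Lon: 47.17′ = 0.786167°; total 82.7861667
  hemisphere W, so the sign is −
Point 3:
  Latitude: 88 + 42.94/60 = 88.7156667
  hemisphere S, so the sign is −
  Lon: 52.59′ = 0.876500°; total 0.8765000
  E ⇒ keep positive
Point 4:
  Lat: 38 + 27.101/60 = 38.4516833
  hemisphere S, so the sign is −
  Longitude: 35.05′ = 0.584167°; total 108.5841667
  W ⇒ negate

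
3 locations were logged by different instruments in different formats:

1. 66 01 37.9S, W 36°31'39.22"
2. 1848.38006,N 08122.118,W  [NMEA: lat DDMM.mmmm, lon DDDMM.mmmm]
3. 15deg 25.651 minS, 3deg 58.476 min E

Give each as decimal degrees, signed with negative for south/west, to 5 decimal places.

1. -66.02719, -36.52756
2. 18.80633, -81.36863
3. -15.42752, 3.97460

Point 1:
  Lat: 66° + 1/60 + 37.9/3600 = 66 + 0.016667 + 0.010528 = 66.027194
  S → negative
  Lon: 31′ + 39.22″ = 31.65367′; 36 + 31.65367/60 = 36.527561
  W ⇒ negate
Point 2:
  Lat: degrees = first 2 digits = 18, minutes = 48.38006; 18 + 48.38006/60 = 18.806334
  N ⇒ keep positive
  λ: degrees = first 3 digits = 81, minutes = 22.118; 81 + 22.118/60 = 81.368633
  hemisphere W, so the sign is −
Point 3:
  φ: 25.651′ = 0.427517°; total 15.427517
  S ⇒ negate
  Longitude: 3 + 58.476/60 = 3.974600
  E → positive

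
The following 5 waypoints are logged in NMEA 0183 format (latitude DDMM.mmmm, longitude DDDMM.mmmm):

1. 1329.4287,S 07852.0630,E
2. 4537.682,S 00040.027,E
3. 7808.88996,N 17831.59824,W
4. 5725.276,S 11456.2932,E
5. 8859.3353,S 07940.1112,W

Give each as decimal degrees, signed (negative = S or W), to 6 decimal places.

1. -13.490478, 78.867717
2. -45.628033, 0.667117
3. 78.148166, -178.526637
4. -57.421267, 114.938220
5. -88.988922, -79.668520

Point 1:
  φ: split at 2 digits → 13° and 29.4287′; 13 + 29.4287/60 = 13.4904783
  hemisphere S, so the sign is −
  λ: degrees = first 3 digits = 78, minutes = 52.063; 78 + 52.063/60 = 78.8677167
  E → positive
Point 2:
  φ: split at 2 digits → 45° and 37.682′; 45 + 37.682/60 = 45.6280333
  S → negative
  Lon: split at 3 digits → 000° and 40.027′; 0 + 40.027/60 = 0.6671167
  E → positive
Point 3:
  φ: degrees = first 2 digits = 78, minutes = 8.88996; 78 + 8.88996/60 = 78.1481660
  N ⇒ keep positive
  λ: degrees = first 3 digits = 178, minutes = 31.59824; 178 + 31.59824/60 = 178.5266373
  hemisphere W, so the sign is −
Point 4:
  Lat: degrees = first 2 digits = 57, minutes = 25.276; 57 + 25.276/60 = 57.4212667
  S → negative
  Lon: degrees = first 3 digits = 114, minutes = 56.2932; 114 + 56.2932/60 = 114.9382200
  E → positive
Point 5:
  φ: degrees = first 2 digits = 88, minutes = 59.3353; 88 + 59.3353/60 = 88.9889217
  hemisphere S, so the sign is −
  λ: degrees = first 3 digits = 79, minutes = 40.1112; 79 + 40.1112/60 = 79.6685200
  W → negative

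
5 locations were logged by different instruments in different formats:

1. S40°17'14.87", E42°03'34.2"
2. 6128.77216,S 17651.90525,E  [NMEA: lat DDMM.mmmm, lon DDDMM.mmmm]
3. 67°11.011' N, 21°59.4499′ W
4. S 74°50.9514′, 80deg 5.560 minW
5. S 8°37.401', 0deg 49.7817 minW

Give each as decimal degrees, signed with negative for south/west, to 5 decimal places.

1. -40.28746, 42.05950
2. -61.47954, 176.86509
3. 67.18352, -21.99083
4. -74.84919, -80.09267
5. -8.62335, -0.82970

Point 1:
  φ: 40° + 17/60 + 14.87/3600 = 40 + 0.283333 + 0.004131 = 40.287464
  S ⇒ negate
  λ: 42° + 3/60 + 34.2/3600 = 42 + 0.050000 + 0.009500 = 42.059500
  E → positive
Point 2:
  φ: degrees = first 2 digits = 61, minutes = 28.77216; 61 + 28.77216/60 = 61.479536
  S ⇒ negate
  λ: degrees = first 3 digits = 176, minutes = 51.90525; 176 + 51.90525/60 = 176.865088
  E ⇒ keep positive
Point 3:
  φ: 67 + 11.011/60 = 67.183517
  N → positive
  λ: 21 + 59.4499/60 = 21.990832
  W ⇒ negate
Point 4:
  Lat: 50.9514′ = 0.849190°; total 74.849190
  hemisphere S, so the sign is −
  Lon: 5.56′ = 0.092667°; total 80.092667
  W ⇒ negate
Point 5:
  φ: 37.401′ = 0.623350°; total 8.623350
  S → negative
  Longitude: 49.7817′ = 0.829695°; total 0.829695
  W ⇒ negate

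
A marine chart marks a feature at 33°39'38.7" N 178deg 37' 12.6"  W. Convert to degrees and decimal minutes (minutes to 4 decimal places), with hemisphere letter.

33° 39.6450′ N, 178° 37.2100′ W

φ: 39 + 38.7/60 = 39.645000′
Longitude: seconds/60 = 0.21000; minutes = 37 + 0.21000 = 37.210000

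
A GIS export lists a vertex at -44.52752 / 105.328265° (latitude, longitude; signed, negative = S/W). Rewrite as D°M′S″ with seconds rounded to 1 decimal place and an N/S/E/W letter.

44°31′39.1″ S, 105°19′41.8″ E

Latitude is negative → S; |value| = 44.527520
φ: 0.527520 × 60 = 31.65120′ → 31′, remainder × 60 = 39.072″
Longitude: whole degrees 105; 19.69590′ → 19′ and 41.754″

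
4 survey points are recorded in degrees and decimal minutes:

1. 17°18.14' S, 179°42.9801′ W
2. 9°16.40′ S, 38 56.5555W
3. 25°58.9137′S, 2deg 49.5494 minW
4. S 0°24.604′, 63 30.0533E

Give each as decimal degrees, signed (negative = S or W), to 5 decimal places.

1. -17.30233, -179.71634
2. -9.27333, -38.94259
3. -25.98190, -2.82582
4. -0.41007, 63.50089

Point 1:
  Latitude: 18.14′ = 0.302333°; total 17.302333
  S ⇒ negate
  λ: 42.9801′ = 0.716335°; total 179.716335
  W → negative
Point 2:
  Lat: 16.4′ = 0.273333°; total 9.273333
  S ⇒ negate
  Lon: 56.5555′ = 0.942592°; total 38.942592
  hemisphere W, so the sign is −
Point 3:
  Lat: 25 + 58.9137/60 = 25.981895
  hemisphere S, so the sign is −
  Lon: 49.5494′ = 0.825823°; total 2.825823
  hemisphere W, so the sign is −
Point 4:
  Lat: 24.604′ = 0.410067°; total 0.410067
  hemisphere S, so the sign is −
  λ: 30.0533′ = 0.500888°; total 63.500888
  E → positive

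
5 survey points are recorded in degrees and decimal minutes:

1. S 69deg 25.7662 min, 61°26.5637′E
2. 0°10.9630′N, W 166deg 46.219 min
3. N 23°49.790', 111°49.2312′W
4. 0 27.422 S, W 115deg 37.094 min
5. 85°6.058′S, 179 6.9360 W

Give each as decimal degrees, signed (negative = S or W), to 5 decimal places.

1. -69.42944, 61.44273
2. 0.18272, -166.77032
3. 23.82983, -111.82052
4. -0.45703, -115.61823
5. -85.10097, -179.11560

Point 1:
  Latitude: 69 + 25.7662/60 = 69.429437
  S → negative
  Lon: 26.5637′ = 0.442728°; total 61.442728
  E ⇒ keep positive
Point 2:
  Lat: 0 + 10.963/60 = 0.182717
  N ⇒ keep positive
  λ: 46.219′ = 0.770317°; total 166.770317
  W → negative
Point 3:
  φ: 49.79′ = 0.829833°; total 23.829833
  N ⇒ keep positive
  Longitude: 111 + 49.2312/60 = 111.820520
  W → negative
Point 4:
  Latitude: 0 + 27.422/60 = 0.457033
  S → negative
  λ: 115 + 37.094/60 = 115.618233
  W ⇒ negate
Point 5:
  Lat: 6.058′ = 0.100967°; total 85.100967
  S ⇒ negate
  Longitude: 6.936′ = 0.115600°; total 179.115600
  W ⇒ negate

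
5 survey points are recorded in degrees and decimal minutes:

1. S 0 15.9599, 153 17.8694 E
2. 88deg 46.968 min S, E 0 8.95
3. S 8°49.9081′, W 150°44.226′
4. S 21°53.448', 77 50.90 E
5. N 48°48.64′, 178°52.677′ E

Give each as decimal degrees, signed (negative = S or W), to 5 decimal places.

1. -0.26600, 153.29782
2. -88.78280, 0.14917
3. -8.83180, -150.73710
4. -21.89080, 77.84833
5. 48.81067, 178.87795

Point 1:
  Latitude: 0 + 15.9599/60 = 0.265998
  S → negative
  Longitude: 153 + 17.8694/60 = 153.297823
  E → positive
Point 2:
  φ: 88 + 46.968/60 = 88.782800
  hemisphere S, so the sign is −
  Longitude: 8.95′ = 0.149167°; total 0.149167
  E ⇒ keep positive
Point 3:
  Latitude: 8 + 49.9081/60 = 8.831802
  S → negative
  λ: 150 + 44.226/60 = 150.737100
  hemisphere W, so the sign is −
Point 4:
  φ: 21 + 53.448/60 = 21.890800
  S ⇒ negate
  Lon: 50.9′ = 0.848333°; total 77.848333
  E → positive
Point 5:
  Lat: 48.64′ = 0.810667°; total 48.810667
  N ⇒ keep positive
  Longitude: 178 + 52.677/60 = 178.877950
  E ⇒ keep positive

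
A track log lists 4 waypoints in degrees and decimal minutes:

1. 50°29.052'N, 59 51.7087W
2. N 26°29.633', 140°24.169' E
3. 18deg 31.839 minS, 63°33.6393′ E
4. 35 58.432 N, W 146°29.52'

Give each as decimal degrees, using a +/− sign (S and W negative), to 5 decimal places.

1. 50.48420, -59.86181
2. 26.49388, 140.40282
3. -18.53065, 63.56066
4. 35.97387, -146.49200

Point 1:
  Lat: 29.052′ = 0.484200°; total 50.484200
  N → positive
  Longitude: 51.7087′ = 0.861812°; total 59.861812
  W → negative
Point 2:
  Latitude: 29.633′ = 0.493883°; total 26.493883
  N → positive
  Lon: 24.169′ = 0.402817°; total 140.402817
  E → positive
Point 3:
  φ: 18 + 31.839/60 = 18.530650
  hemisphere S, so the sign is −
  Longitude: 33.6393′ = 0.560655°; total 63.560655
  E ⇒ keep positive
Point 4:
  Latitude: 35 + 58.432/60 = 35.973867
  N ⇒ keep positive
  Lon: 146 + 29.52/60 = 146.492000
  W ⇒ negate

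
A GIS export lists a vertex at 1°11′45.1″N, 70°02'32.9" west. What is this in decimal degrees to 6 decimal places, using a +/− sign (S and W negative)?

1.195861, -70.042472

Latitude: 1° + 11/60 + 45.1/3600 = 1 + 0.183333 + 0.012528 = 1.1958611
N ⇒ keep positive
λ: 70 + 2/60 + 32.9/3600 = 70.0424722
hemisphere W, so the sign is −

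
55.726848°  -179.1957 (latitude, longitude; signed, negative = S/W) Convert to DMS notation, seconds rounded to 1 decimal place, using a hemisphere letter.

55°43′36.7″ N, 179°11′44.5″ W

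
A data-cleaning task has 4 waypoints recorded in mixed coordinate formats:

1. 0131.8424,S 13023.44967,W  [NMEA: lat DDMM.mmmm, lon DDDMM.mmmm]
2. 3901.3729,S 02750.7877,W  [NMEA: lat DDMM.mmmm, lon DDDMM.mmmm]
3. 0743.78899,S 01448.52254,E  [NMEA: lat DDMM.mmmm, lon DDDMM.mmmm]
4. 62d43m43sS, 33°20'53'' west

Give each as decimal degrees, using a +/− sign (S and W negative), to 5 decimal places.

1. -1.53071, -130.39083
2. -39.02288, -27.84646
3. -7.72982, 14.80871
4. -62.72861, -33.34806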